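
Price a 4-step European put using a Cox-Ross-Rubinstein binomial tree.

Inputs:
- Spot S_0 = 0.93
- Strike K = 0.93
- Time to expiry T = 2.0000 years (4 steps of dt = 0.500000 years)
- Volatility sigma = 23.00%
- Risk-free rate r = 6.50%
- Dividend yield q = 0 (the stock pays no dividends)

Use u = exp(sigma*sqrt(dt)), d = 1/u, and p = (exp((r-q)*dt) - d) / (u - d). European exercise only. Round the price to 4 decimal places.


dt = T/N = 0.500000
u = exp(sigma*sqrt(dt)) = 1.176607; d = 1/u = 0.849902
p = (exp((r-q)*dt) - d) / (u - d) = 0.560543
Discount per step: exp(-r*dt) = 0.968022
Stock lattice S(k, i) with i counting down-moves:
  k=0: S(0,0) = 0.9300
  k=1: S(1,0) = 1.0942; S(1,1) = 0.7904
  k=2: S(2,0) = 1.2875; S(2,1) = 0.9300; S(2,2) = 0.6718
  k=3: S(3,0) = 1.5149; S(3,1) = 1.0942; S(3,2) = 0.7904; S(3,3) = 0.5709
  k=4: S(4,0) = 1.7824; S(4,1) = 1.2875; S(4,2) = 0.9300; S(4,3) = 0.6718; S(4,4) = 0.4852
Terminal payoffs V(N, i) = max(K - S_T, 0):
  V(4,0) = 0.000000; V(4,1) = 0.000000; V(4,2) = 0.000000; V(4,3) = 0.258230; V(4,4) = 0.444759
Backward induction: V(k, i) = exp(-r*dt) * [p * V(k+1, i) + (1-p) * V(k+1, i+1)].
  V(3,0) = exp(-r*dt) * [p*0.000000 + (1-p)*0.000000] = 0.000000
  V(3,1) = exp(-r*dt) * [p*0.000000 + (1-p)*0.000000] = 0.000000
  V(3,2) = exp(-r*dt) * [p*0.000000 + (1-p)*0.258230] = 0.109852
  V(3,3) = exp(-r*dt) * [p*0.258230 + (1-p)*0.444759] = 0.329323
  V(2,0) = exp(-r*dt) * [p*0.000000 + (1-p)*0.000000] = 0.000000
  V(2,1) = exp(-r*dt) * [p*0.000000 + (1-p)*0.109852] = 0.046732
  V(2,2) = exp(-r*dt) * [p*0.109852 + (1-p)*0.329323] = 0.199703
  V(1,0) = exp(-r*dt) * [p*0.000000 + (1-p)*0.046732] = 0.019880
  V(1,1) = exp(-r*dt) * [p*0.046732 + (1-p)*0.199703] = 0.110312
  V(0,0) = exp(-r*dt) * [p*0.019880 + (1-p)*0.110312] = 0.057714

Answer: Price = V(0,0) = 0.0577


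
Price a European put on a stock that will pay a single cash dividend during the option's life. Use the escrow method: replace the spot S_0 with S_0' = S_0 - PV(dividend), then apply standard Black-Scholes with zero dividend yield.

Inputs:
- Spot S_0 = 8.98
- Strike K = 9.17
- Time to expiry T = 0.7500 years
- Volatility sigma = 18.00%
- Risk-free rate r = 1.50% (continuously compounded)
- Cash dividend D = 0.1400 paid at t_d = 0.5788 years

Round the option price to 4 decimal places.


Answer: Price = 0.6767

Derivation:
PV(D) = D * exp(-r * t_d) = 0.1400 * 0.99135558 = 0.13878978
S_0' = S_0 - PV(D) = 8.9800 - 0.13878978 = 8.84121022
d1 = (ln(S_0'/K) + (r + sigma^2/2)*T) / (sigma*sqrt(T)) = -0.08412325
d2 = d1 - sigma*sqrt(T) = -0.24000782
exp(-rT) = 0.98881304
N(-d1) = 0.53352078; N(-d2) = 0.59483790
P = K * exp(-rT) * N(-d2) - S_0' * N(-d1) = 9.1700 * 0.98881304 * 0.59483790 - 8.84121022 * 0.53352078 = 0.6767


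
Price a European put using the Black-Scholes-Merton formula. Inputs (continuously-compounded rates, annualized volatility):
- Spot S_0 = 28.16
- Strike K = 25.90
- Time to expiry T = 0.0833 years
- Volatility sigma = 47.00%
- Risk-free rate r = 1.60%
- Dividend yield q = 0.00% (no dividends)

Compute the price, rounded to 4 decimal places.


Answer: Price = 0.5905

Derivation:
d1 = (ln(S/K) + (r - q + 0.5*sigma^2) * T) / (sigma * sqrt(T)) = 0.69438058
d2 = d1 - sigma * sqrt(T) = 0.55873041
exp(-rT) = 0.99866809; exp(-qT) = 1.00000000
P = K * exp(-rT) * N(-d2) - S_0 * exp(-qT) * N(-d1)
N(-d1) = 0.24372178; N(-d2) = 0.28817286
P = 25.9000 * 0.99866809 * 0.28817286 - 28.1600 * 1.00000000 * 0.24372178 = 0.5905


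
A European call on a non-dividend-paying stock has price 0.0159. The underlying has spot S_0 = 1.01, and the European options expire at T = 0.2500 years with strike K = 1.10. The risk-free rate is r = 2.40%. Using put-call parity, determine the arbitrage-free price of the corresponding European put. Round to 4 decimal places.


Put-call parity: C - P = S_0 * exp(-qT) - K * exp(-rT).
S_0 * exp(-qT) = 1.0100 * 1.00000000 = 1.01000000
K * exp(-rT) = 1.1000 * 0.99401796 = 1.09341976
P = C - S*exp(-qT) + K*exp(-rT)
P = 0.0159 - 1.01000000 + 1.09341976 = 0.0993

Answer: Put price = 0.0993


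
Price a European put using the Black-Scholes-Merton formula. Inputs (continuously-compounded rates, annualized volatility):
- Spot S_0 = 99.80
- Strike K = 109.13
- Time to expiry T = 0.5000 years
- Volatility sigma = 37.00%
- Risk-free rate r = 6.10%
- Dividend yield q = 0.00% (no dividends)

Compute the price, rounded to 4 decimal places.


d1 = (ln(S/K) + (r - q + 0.5*sigma^2) * T) / (sigma * sqrt(T)) = -0.09420439
d2 = d1 - sigma * sqrt(T) = -0.35583390
exp(-rT) = 0.96996043; exp(-qT) = 1.00000000
P = K * exp(-rT) * N(-d2) - S_0 * exp(-qT) * N(-d1)
N(-d1) = 0.53752660; N(-d2) = 0.63901752
P = 109.1300 * 0.96996043 * 0.63901752 - 99.8000 * 1.00000000 * 0.53752660 = 13.9960

Answer: Price = 13.9960


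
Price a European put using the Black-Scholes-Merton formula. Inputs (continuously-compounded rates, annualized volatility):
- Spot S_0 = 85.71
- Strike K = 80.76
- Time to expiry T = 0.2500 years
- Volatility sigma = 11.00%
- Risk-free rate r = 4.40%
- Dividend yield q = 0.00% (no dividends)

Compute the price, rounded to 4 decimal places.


Answer: Price = 0.2154

Derivation:
d1 = (ln(S/K) + (r - q + 0.5*sigma^2) * T) / (sigma * sqrt(T)) = 1.30909475
d2 = d1 - sigma * sqrt(T) = 1.25409475
exp(-rT) = 0.98906028; exp(-qT) = 1.00000000
P = K * exp(-rT) * N(-d2) - S_0 * exp(-qT) * N(-d1)
N(-d1) = 0.09525113; N(-d2) = 0.10490378
P = 80.7600 * 0.98906028 * 0.10490378 - 85.7100 * 1.00000000 * 0.09525113 = 0.2154


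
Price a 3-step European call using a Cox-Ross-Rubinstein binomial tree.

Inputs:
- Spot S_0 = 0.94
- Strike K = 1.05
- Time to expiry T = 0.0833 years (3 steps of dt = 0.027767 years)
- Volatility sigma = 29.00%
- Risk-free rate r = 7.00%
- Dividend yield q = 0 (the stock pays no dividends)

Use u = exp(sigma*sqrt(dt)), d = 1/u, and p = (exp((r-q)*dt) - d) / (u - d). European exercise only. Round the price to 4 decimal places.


Answer: Price = V(0,0) = 0.0048

Derivation:
dt = T/N = 0.027767
u = exp(sigma*sqrt(dt)) = 1.049510; d = 1/u = 0.952825
p = (exp((r-q)*dt) - d) / (u - d) = 0.508044
Discount per step: exp(-r*dt) = 0.998058
Stock lattice S(k, i) with i counting down-moves:
  k=0: S(0,0) = 0.9400
  k=1: S(1,0) = 0.9865; S(1,1) = 0.8957
  k=2: S(2,0) = 1.0354; S(2,1) = 0.9400; S(2,2) = 0.8534
  k=3: S(3,0) = 1.0866; S(3,1) = 0.9865; S(3,2) = 0.8957; S(3,3) = 0.8131
Terminal payoffs V(N, i) = max(S_T - K, 0):
  V(3,0) = 0.036646; V(3,1) = 0.000000; V(3,2) = 0.000000; V(3,3) = 0.000000
Backward induction: V(k, i) = exp(-r*dt) * [p * V(k+1, i) + (1-p) * V(k+1, i+1)].
  V(2,0) = exp(-r*dt) * [p*0.036646 + (1-p)*0.000000] = 0.018581
  V(2,1) = exp(-r*dt) * [p*0.000000 + (1-p)*0.000000] = 0.000000
  V(2,2) = exp(-r*dt) * [p*0.000000 + (1-p)*0.000000] = 0.000000
  V(1,0) = exp(-r*dt) * [p*0.018581 + (1-p)*0.000000] = 0.009422
  V(1,1) = exp(-r*dt) * [p*0.000000 + (1-p)*0.000000] = 0.000000
  V(0,0) = exp(-r*dt) * [p*0.009422 + (1-p)*0.000000] = 0.004777


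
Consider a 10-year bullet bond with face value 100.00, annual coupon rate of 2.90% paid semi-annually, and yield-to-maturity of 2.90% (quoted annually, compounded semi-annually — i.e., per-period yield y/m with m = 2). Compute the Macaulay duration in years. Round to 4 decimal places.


Coupon per period c = face * coupon_rate / m = 1.450000
Periods per year m = 2; per-period yield y/m = 0.014500
Number of cashflows N = 20
Cashflows (t years, CF_t, discount factor 1/(1+y/m)^(m*t), PV):
  t = 0.5000: CF_t = 1.450000, DF = 0.985707, PV = 1.429276
  t = 1.0000: CF_t = 1.450000, DF = 0.971619, PV = 1.408847
  t = 1.5000: CF_t = 1.450000, DF = 0.957732, PV = 1.388711
  t = 2.0000: CF_t = 1.450000, DF = 0.944043, PV = 1.368862
  t = 2.5000: CF_t = 1.450000, DF = 0.930550, PV = 1.349298
  t = 3.0000: CF_t = 1.450000, DF = 0.917250, PV = 1.330012
  t = 3.5000: CF_t = 1.450000, DF = 0.904140, PV = 1.311003
  t = 4.0000: CF_t = 1.450000, DF = 0.891217, PV = 1.292265
  t = 4.5000: CF_t = 1.450000, DF = 0.878479, PV = 1.273795
  t = 5.0000: CF_t = 1.450000, DF = 0.865923, PV = 1.255589
  t = 5.5000: CF_t = 1.450000, DF = 0.853547, PV = 1.237643
  t = 6.0000: CF_t = 1.450000, DF = 0.841347, PV = 1.219954
  t = 6.5000: CF_t = 1.450000, DF = 0.829322, PV = 1.202517
  t = 7.0000: CF_t = 1.450000, DF = 0.817469, PV = 1.185330
  t = 7.5000: CF_t = 1.450000, DF = 0.805785, PV = 1.168388
  t = 8.0000: CF_t = 1.450000, DF = 0.794268, PV = 1.151689
  t = 8.5000: CF_t = 1.450000, DF = 0.782916, PV = 1.135228
  t = 9.0000: CF_t = 1.450000, DF = 0.771726, PV = 1.119003
  t = 9.5000: CF_t = 1.450000, DF = 0.760696, PV = 1.103009
  t = 10.0000: CF_t = 101.450000, DF = 0.749823, PV = 76.069581
Price P = sum_t PV_t = 100.000000
Macaulay numerator sum_t t * PV_t:
  t * PV_t at t = 0.5000: 0.714638
  t * PV_t at t = 1.0000: 1.408847
  t * PV_t at t = 1.5000: 2.083066
  t * PV_t at t = 2.0000: 2.737725
  t * PV_t at t = 2.5000: 3.373244
  t * PV_t at t = 3.0000: 3.990037
  t * PV_t at t = 3.5000: 4.588510
  t * PV_t at t = 4.0000: 5.169060
  t * PV_t at t = 4.5000: 5.732078
  t * PV_t at t = 5.0000: 6.277945
  t * PV_t at t = 5.5000: 6.807037
  t * PV_t at t = 6.0000: 7.319723
  t * PV_t at t = 6.5000: 7.816362
  t * PV_t at t = 7.0000: 8.297310
  t * PV_t at t = 7.5000: 8.762913
  t * PV_t at t = 8.0000: 9.213511
  t * PV_t at t = 8.5000: 9.649439
  t * PV_t at t = 9.0000: 10.071023
  t * PV_t at t = 9.5000: 10.478585
  t * PV_t at t = 10.0000: 760.695810
Macaulay duration D = (sum_t t * PV_t) / P = 875.186863 / 100.000000 = 8.751869

Answer: Macaulay duration = 8.7519 years


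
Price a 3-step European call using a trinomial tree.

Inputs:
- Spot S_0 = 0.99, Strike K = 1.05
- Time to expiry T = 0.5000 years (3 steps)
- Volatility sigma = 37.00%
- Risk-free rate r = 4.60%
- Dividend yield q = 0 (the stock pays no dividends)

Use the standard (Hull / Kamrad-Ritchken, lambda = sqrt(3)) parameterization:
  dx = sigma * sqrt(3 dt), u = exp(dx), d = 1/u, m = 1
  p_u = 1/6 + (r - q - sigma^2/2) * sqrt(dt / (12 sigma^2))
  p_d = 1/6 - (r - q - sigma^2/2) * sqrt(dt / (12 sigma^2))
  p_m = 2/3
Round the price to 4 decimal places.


dt = T/N = 0.166667; dx = sigma*sqrt(3*dt) = 0.261630
u = exp(dx) = 1.299045; d = 1/u = 0.769796
p_u = 0.159516, p_m = 0.666667, p_d = 0.173817
Discount per step: exp(-r*dt) = 0.992363
Stock lattice S(k, j) with j the centered position index:
  k=0: S(0,+0) = 0.9900
  k=1: S(1,-1) = 0.7621; S(1,+0) = 0.9900; S(1,+1) = 1.2861
  k=2: S(2,-2) = 0.5867; S(2,-1) = 0.7621; S(2,+0) = 0.9900; S(2,+1) = 1.2861; S(2,+2) = 1.6706
  k=3: S(3,-3) = 0.4516; S(3,-2) = 0.5867; S(3,-1) = 0.7621; S(3,+0) = 0.9900; S(3,+1) = 1.2861; S(3,+2) = 1.6706; S(3,+3) = 2.1702
Terminal payoffs V(N, j) = max(S_T - K, 0):
  V(3,-3) = 0.000000; V(3,-2) = 0.000000; V(3,-1) = 0.000000; V(3,+0) = 0.000000; V(3,+1) = 0.236055; V(3,+2) = 0.620643; V(3,+3) = 1.120241
Backward induction: V(k, j) = exp(-r*dt) * [p_u * V(k+1, j+1) + p_m * V(k+1, j) + p_d * V(k+1, j-1)]
  V(2,-2) = exp(-r*dt) * [p_u*0.000000 + p_m*0.000000 + p_d*0.000000] = 0.000000
  V(2,-1) = exp(-r*dt) * [p_u*0.000000 + p_m*0.000000 + p_d*0.000000] = 0.000000
  V(2,+0) = exp(-r*dt) * [p_u*0.236055 + p_m*0.000000 + p_d*0.000000] = 0.037367
  V(2,+1) = exp(-r*dt) * [p_u*0.620643 + p_m*0.236055 + p_d*0.000000] = 0.254414
  V(2,+2) = exp(-r*dt) * [p_u*1.120241 + p_m*0.620643 + p_d*0.236055] = 0.628651
  V(1,-1) = exp(-r*dt) * [p_u*0.037367 + p_m*0.000000 + p_d*0.000000] = 0.005915
  V(1,+0) = exp(-r*dt) * [p_u*0.254414 + p_m*0.037367 + p_d*0.000000] = 0.064994
  V(1,+1) = exp(-r*dt) * [p_u*0.628651 + p_m*0.254414 + p_d*0.037367] = 0.274274
  V(0,+0) = exp(-r*dt) * [p_u*0.274274 + p_m*0.064994 + p_d*0.005915] = 0.087436

Answer: Price = V(0,0) = 0.0874


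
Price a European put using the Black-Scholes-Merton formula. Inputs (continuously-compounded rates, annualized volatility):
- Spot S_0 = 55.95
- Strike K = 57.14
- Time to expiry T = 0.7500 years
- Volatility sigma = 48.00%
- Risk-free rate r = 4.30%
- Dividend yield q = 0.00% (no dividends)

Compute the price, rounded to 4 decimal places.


Answer: Price = 8.8525

Derivation:
d1 = (ln(S/K) + (r - q + 0.5*sigma^2) * T) / (sigma * sqrt(T)) = 0.23479882
d2 = d1 - sigma * sqrt(T) = -0.18089337
exp(-rT) = 0.96826449; exp(-qT) = 1.00000000
P = K * exp(-rT) * N(-d2) - S_0 * exp(-qT) * N(-d1)
N(-d1) = 0.40718244; N(-d2) = 0.57177436
P = 57.1400 * 0.96826449 * 0.57177436 - 55.9500 * 1.00000000 * 0.40718244 = 8.8525


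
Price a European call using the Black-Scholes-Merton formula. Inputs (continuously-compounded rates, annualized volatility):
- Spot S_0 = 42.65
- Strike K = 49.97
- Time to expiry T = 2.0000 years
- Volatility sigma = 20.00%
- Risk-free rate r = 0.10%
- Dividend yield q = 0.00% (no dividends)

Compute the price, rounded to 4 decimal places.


d1 = (ln(S/K) + (r - q + 0.5*sigma^2) * T) / (sigma * sqrt(T)) = -0.41152042
d2 = d1 - sigma * sqrt(T) = -0.69436313
exp(-rT) = 0.99800200; exp(-qT) = 1.00000000
C = S_0 * exp(-qT) * N(d1) - K * exp(-rT) * N(d2)
N(d1) = 0.34034549; N(d2) = 0.24372725
C = 42.6500 * 1.00000000 * 0.34034549 - 49.9700 * 0.99800200 * 0.24372725 = 2.3610

Answer: Price = 2.3610


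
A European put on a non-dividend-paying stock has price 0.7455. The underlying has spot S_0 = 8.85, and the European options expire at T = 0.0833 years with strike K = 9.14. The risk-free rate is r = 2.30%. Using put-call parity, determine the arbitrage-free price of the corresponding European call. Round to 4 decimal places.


Put-call parity: C - P = S_0 * exp(-qT) - K * exp(-rT).
S_0 * exp(-qT) = 8.8500 * 1.00000000 = 8.85000000
K * exp(-rT) = 9.1400 * 0.99808593 = 9.12250544
C = P + S*exp(-qT) - K*exp(-rT)
C = 0.7455 + 8.85000000 - 9.12250544 = 0.4730

Answer: Call price = 0.4730


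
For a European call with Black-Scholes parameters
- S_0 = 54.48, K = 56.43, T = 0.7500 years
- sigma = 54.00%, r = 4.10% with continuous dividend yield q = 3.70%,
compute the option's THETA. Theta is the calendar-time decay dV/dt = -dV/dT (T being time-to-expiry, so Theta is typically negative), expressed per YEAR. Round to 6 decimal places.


Answer: Theta = -6.247709

Derivation:
d1 = 0.1650424810; d2 = -0.3026112371
phi(d1) = 0.3935457146; exp(-qT) = 0.9726314943; exp(-rT) = 0.9697179723
Theta = -S*exp(-qT)*phi(d1)*sigma/(2*sqrt(T)) - r*K*exp(-rT)*N(d2) + q*S*exp(-qT)*N(d1)
N(d1) = 0.5655447272; N(d2) = 0.3810930749; sqrt(T) = 0.8660254038
Term 1 = -54.4800 * 0.9726314943 * 0.3935457146 * 0.5400 / (2 * 0.8660254038) = -6.5015026983
Term 2 = -0.0410 * 56.4300 * 0.9697179723 * 0.3810930749 = -0.8550084536
Term 3 = 0.0370 * 54.4800 * 0.9726314943 * 0.5655447272 = 1.1088022760
Theta = -6.5015026983 + (-0.8550084536) + (1.1088022760) = -6.247709


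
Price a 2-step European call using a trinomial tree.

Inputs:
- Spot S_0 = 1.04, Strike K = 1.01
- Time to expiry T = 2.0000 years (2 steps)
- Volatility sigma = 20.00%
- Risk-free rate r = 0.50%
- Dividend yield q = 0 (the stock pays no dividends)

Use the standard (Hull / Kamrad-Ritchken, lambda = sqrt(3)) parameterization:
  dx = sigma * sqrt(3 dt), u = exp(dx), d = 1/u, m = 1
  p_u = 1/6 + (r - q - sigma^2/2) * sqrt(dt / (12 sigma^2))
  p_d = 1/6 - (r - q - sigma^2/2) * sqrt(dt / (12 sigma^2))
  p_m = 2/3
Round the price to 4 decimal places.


dt = T/N = 1.000000; dx = sigma*sqrt(3*dt) = 0.346410
u = exp(dx) = 1.413982; d = 1/u = 0.707222
p_u = 0.145016, p_m = 0.666667, p_d = 0.188317
Discount per step: exp(-r*dt) = 0.995012
Stock lattice S(k, j) with j the centered position index:
  k=0: S(0,+0) = 1.0400
  k=1: S(1,-1) = 0.7355; S(1,+0) = 1.0400; S(1,+1) = 1.4705
  k=2: S(2,-2) = 0.5202; S(2,-1) = 0.7355; S(2,+0) = 1.0400; S(2,+1) = 1.4705; S(2,+2) = 2.0793
Terminal payoffs V(N, j) = max(S_T - K, 0):
  V(2,-2) = 0.000000; V(2,-1) = 0.000000; V(2,+0) = 0.030000; V(2,+1) = 0.460542; V(2,+2) = 1.069320
Backward induction: V(k, j) = exp(-r*dt) * [p_u * V(k+1, j+1) + p_m * V(k+1, j) + p_d * V(k+1, j-1)]
  V(1,-1) = exp(-r*dt) * [p_u*0.030000 + p_m*0.000000 + p_d*0.000000] = 0.004329
  V(1,+0) = exp(-r*dt) * [p_u*0.460542 + p_m*0.030000 + p_d*0.000000] = 0.086353
  V(1,+1) = exp(-r*dt) * [p_u*1.069320 + p_m*0.460542 + p_d*0.030000] = 0.465413
  V(0,+0) = exp(-r*dt) * [p_u*0.465413 + p_m*0.086353 + p_d*0.004329] = 0.125248

Answer: Price = V(0,0) = 0.1252


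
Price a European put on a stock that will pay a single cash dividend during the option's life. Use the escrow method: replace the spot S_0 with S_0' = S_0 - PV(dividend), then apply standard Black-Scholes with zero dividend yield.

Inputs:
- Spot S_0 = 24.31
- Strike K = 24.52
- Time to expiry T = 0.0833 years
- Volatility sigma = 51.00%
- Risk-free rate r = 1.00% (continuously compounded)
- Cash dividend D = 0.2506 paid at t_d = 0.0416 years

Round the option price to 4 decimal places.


PV(D) = D * exp(-r * t_d) = 0.2506 * 0.99958409 = 0.25049577
S_0' = S_0 - PV(D) = 24.3100 - 0.25049577 = 24.05950423
d1 = (ln(S_0'/K) + (r + sigma^2/2)*T) / (sigma*sqrt(T)) = -0.04954549
d2 = d1 - sigma*sqrt(T) = -0.19674036
exp(-rT) = 0.99916735
N(-d1) = 0.51975771; N(-d2) = 0.57798464
P = K * exp(-rT) * N(-d2) - S_0' * N(-d1) = 24.5200 * 0.99916735 * 0.57798464 - 24.05950423 * 0.51975771 = 1.6553

Answer: Price = 1.6553


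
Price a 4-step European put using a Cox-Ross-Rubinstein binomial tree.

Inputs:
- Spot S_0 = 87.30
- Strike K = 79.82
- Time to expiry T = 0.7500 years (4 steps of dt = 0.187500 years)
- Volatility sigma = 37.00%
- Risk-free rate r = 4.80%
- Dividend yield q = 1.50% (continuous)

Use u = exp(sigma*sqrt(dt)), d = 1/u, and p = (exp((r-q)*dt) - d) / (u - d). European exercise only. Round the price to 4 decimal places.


dt = T/N = 0.187500
u = exp(sigma*sqrt(dt)) = 1.173763; d = 1/u = 0.851961
p = (exp((r-q)*dt) - d) / (u - d) = 0.479319
Discount per step: exp(-r*dt) = 0.991040
Stock lattice S(k, i) with i counting down-moves:
  k=0: S(0,0) = 87.3000
  k=1: S(1,0) = 102.4695; S(1,1) = 74.3762
  k=2: S(2,0) = 120.2749; S(2,1) = 87.3000; S(2,2) = 63.3656
  k=3: S(3,0) = 141.1742; S(3,1) = 102.4695; S(3,2) = 74.3762; S(3,3) = 53.9850
  k=4: S(4,0) = 165.7050; S(4,1) = 120.2749; S(4,2) = 87.3000; S(4,3) = 63.3656; S(4,4) = 45.9931
Terminal payoffs V(N, i) = max(K - S_T, 0):
  V(4,0) = 0.000000; V(4,1) = 0.000000; V(4,2) = 0.000000; V(4,3) = 16.454404; V(4,4) = 33.826887
Backward induction: V(k, i) = exp(-r*dt) * [p * V(k+1, i) + (1-p) * V(k+1, i+1)].
  V(3,0) = exp(-r*dt) * [p*0.000000 + (1-p)*0.000000] = 0.000000
  V(3,1) = exp(-r*dt) * [p*0.000000 + (1-p)*0.000000] = 0.000000
  V(3,2) = exp(-r*dt) * [p*0.000000 + (1-p)*16.454404] = 8.490733
  V(3,3) = exp(-r*dt) * [p*16.454404 + (1-p)*33.826887] = 25.271455
  V(2,0) = exp(-r*dt) * [p*0.000000 + (1-p)*0.000000] = 0.000000
  V(2,1) = exp(-r*dt) * [p*0.000000 + (1-p)*8.490733] = 4.381353
  V(2,2) = exp(-r*dt) * [p*8.490733 + (1-p)*25.271455] = 17.073778
  V(1,0) = exp(-r*dt) * [p*0.000000 + (1-p)*4.381353] = 2.260847
  V(1,1) = exp(-r*dt) * [p*4.381353 + (1-p)*17.073778] = 10.891590
  V(0,0) = exp(-r*dt) * [p*2.260847 + (1-p)*10.891590] = 6.694191

Answer: Price = V(0,0) = 6.6942


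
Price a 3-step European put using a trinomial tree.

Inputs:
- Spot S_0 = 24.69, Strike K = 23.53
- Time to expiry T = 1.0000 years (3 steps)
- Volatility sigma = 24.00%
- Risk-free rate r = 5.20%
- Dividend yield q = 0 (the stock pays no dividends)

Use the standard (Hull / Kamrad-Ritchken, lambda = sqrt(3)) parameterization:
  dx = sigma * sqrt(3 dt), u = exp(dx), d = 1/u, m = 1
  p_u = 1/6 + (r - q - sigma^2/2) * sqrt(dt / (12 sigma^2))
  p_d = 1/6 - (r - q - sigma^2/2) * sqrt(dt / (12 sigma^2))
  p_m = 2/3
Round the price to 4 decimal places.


dt = T/N = 0.333333; dx = sigma*sqrt(3*dt) = 0.240000
u = exp(dx) = 1.271249; d = 1/u = 0.786628
p_u = 0.182778, p_m = 0.666667, p_d = 0.150556
Discount per step: exp(-r*dt) = 0.982816
Stock lattice S(k, j) with j the centered position index:
  k=0: S(0,+0) = 24.6900
  k=1: S(1,-1) = 19.4218; S(1,+0) = 24.6900; S(1,+1) = 31.3871
  k=2: S(2,-2) = 15.2778; S(2,-1) = 19.4218; S(2,+0) = 24.6900; S(2,+1) = 31.3871; S(2,+2) = 39.9009
  k=3: S(3,-3) = 12.0179; S(3,-2) = 15.2778; S(3,-1) = 19.4218; S(3,+0) = 24.6900; S(3,+1) = 31.3871; S(3,+2) = 39.9009; S(3,+3) = 50.7240
Terminal payoffs V(N, j) = max(K - S_T, 0):
  V(3,-3) = 11.512087; V(3,-2) = 8.252238; V(3,-1) = 4.108158; V(3,+0) = 0.000000; V(3,+1) = 0.000000; V(3,+2) = 0.000000; V(3,+3) = 0.000000
Backward induction: V(k, j) = exp(-r*dt) * [p_u * V(k+1, j+1) + p_m * V(k+1, j) + p_d * V(k+1, j-1)]
  V(2,-2) = exp(-r*dt) * [p_u*4.108158 + p_m*8.252238 + p_d*11.512087] = 7.848357
  V(2,-1) = exp(-r*dt) * [p_u*0.000000 + p_m*4.108158 + p_d*8.252238] = 3.912780
  V(2,+0) = exp(-r*dt) * [p_u*0.000000 + p_m*0.000000 + p_d*4.108158] = 0.607878
  V(2,+1) = exp(-r*dt) * [p_u*0.000000 + p_m*0.000000 + p_d*0.000000] = 0.000000
  V(2,+2) = exp(-r*dt) * [p_u*0.000000 + p_m*0.000000 + p_d*0.000000] = 0.000000
  V(1,-1) = exp(-r*dt) * [p_u*0.607878 + p_m*3.912780 + p_d*7.848357] = 3.834201
  V(1,+0) = exp(-r*dt) * [p_u*0.000000 + p_m*0.607878 + p_d*3.912780] = 0.977256
  V(1,+1) = exp(-r*dt) * [p_u*0.000000 + p_m*0.000000 + p_d*0.607878] = 0.089947
  V(0,+0) = exp(-r*dt) * [p_u*0.089947 + p_m*0.977256 + p_d*3.834201] = 1.223807

Answer: Price = V(0,0) = 1.2238


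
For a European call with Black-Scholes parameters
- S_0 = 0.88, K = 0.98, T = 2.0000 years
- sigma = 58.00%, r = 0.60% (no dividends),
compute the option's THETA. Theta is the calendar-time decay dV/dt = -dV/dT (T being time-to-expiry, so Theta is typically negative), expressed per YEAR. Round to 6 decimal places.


Answer: Theta = -0.070693

Derivation:
d1 = 0.2935338449; d2 = -0.5267100213
phi(d1) = 0.3821203788; exp(-qT) = 1.0000000000; exp(-rT) = 0.9880717129
Theta = -S*exp(-qT)*phi(d1)*sigma/(2*sqrt(T)) - r*K*exp(-rT)*N(d2) + q*S*exp(-qT)*N(d1)
N(d1) = 0.6154429331; N(d2) = 0.2991974877; sqrt(T) = 1.4142135624
Term 1 = -0.8800 * 1.0000000000 * 0.3821203788 * 0.5800 / (2 * 1.4142135624) = -0.0689550173
Term 2 = -0.0060 * 0.9800 * 0.9880717129 * 0.2991974877 = -0.0017382960
Term 3 = 0 (no dividend yield, q = 0)
Theta = -0.0689550173 + (-0.0017382960) + (0.0000000000) = -0.070693


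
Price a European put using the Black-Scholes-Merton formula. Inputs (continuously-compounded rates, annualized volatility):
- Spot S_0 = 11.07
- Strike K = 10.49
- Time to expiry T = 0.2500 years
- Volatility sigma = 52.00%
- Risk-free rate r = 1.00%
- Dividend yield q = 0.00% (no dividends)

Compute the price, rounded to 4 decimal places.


d1 = (ln(S/K) + (r - q + 0.5*sigma^2) * T) / (sigma * sqrt(T)) = 0.34660125
d2 = d1 - sigma * sqrt(T) = 0.08660125
exp(-rT) = 0.99750312; exp(-qT) = 1.00000000
P = K * exp(-rT) * N(-d2) - S_0 * exp(-qT) * N(-d1)
N(-d1) = 0.36444545; N(-d2) = 0.46549424
P = 10.4900 * 0.99750312 * 0.46549424 - 11.0700 * 1.00000000 * 0.36444545 = 0.8364

Answer: Price = 0.8364


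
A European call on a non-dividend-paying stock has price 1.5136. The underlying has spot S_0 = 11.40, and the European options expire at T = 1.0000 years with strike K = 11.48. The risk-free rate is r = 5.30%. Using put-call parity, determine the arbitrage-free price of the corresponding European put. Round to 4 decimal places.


Put-call parity: C - P = S_0 * exp(-qT) - K * exp(-rT).
S_0 * exp(-qT) = 11.4000 * 1.00000000 = 11.40000000
K * exp(-rT) = 11.4800 * 0.94838001 = 10.88740254
P = C - S*exp(-qT) + K*exp(-rT)
P = 1.5136 - 11.40000000 + 10.88740254 = 1.0010

Answer: Put price = 1.0010


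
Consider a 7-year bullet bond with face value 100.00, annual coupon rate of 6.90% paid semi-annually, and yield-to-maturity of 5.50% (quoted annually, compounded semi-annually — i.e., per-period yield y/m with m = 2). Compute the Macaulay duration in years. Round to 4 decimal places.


Answer: Macaulay duration = 5.7268 years

Derivation:
Coupon per period c = face * coupon_rate / m = 3.450000
Periods per year m = 2; per-period yield y/m = 0.027500
Number of cashflows N = 14
Cashflows (t years, CF_t, discount factor 1/(1+y/m)^(m*t), PV):
  t = 0.5000: CF_t = 3.450000, DF = 0.973236, PV = 3.357664
  t = 1.0000: CF_t = 3.450000, DF = 0.947188, PV = 3.267800
  t = 1.5000: CF_t = 3.450000, DF = 0.921838, PV = 3.180340
  t = 2.0000: CF_t = 3.450000, DF = 0.897166, PV = 3.095222
  t = 2.5000: CF_t = 3.450000, DF = 0.873154, PV = 3.012381
  t = 3.0000: CF_t = 3.450000, DF = 0.849785, PV = 2.931758
  t = 3.5000: CF_t = 3.450000, DF = 0.827041, PV = 2.853292
  t = 4.0000: CF_t = 3.450000, DF = 0.804906, PV = 2.776927
  t = 4.5000: CF_t = 3.450000, DF = 0.783364, PV = 2.702605
  t = 5.0000: CF_t = 3.450000, DF = 0.762398, PV = 2.630273
  t = 5.5000: CF_t = 3.450000, DF = 0.741993, PV = 2.559876
  t = 6.0000: CF_t = 3.450000, DF = 0.722134, PV = 2.491364
  t = 6.5000: CF_t = 3.450000, DF = 0.702807, PV = 2.424685
  t = 7.0000: CF_t = 103.450000, DF = 0.683997, PV = 70.759518
Price P = sum_t PV_t = 108.043706
Macaulay numerator sum_t t * PV_t:
  t * PV_t at t = 0.5000: 1.678832
  t * PV_t at t = 1.0000: 3.267800
  t * PV_t at t = 1.5000: 4.770511
  t * PV_t at t = 2.0000: 6.190444
  t * PV_t at t = 2.5000: 7.530953
  t * PV_t at t = 3.0000: 8.795274
  t * PV_t at t = 3.5000: 9.986523
  t * PV_t at t = 4.0000: 11.107708
  t * PV_t at t = 4.5000: 12.161724
  t * PV_t at t = 5.0000: 13.151364
  t * PV_t at t = 5.5000: 14.079319
  t * PV_t at t = 6.0000: 14.948182
  t * PV_t at t = 6.5000: 15.760451
  t * PV_t at t = 7.0000: 495.316628
Macaulay duration D = (sum_t t * PV_t) / P = 618.745712 / 108.043706 = 5.726809


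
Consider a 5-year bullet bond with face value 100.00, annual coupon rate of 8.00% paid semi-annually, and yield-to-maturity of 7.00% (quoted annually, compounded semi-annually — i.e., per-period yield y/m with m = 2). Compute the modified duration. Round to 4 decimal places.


Answer: Modified duration = 4.0929

Derivation:
Coupon per period c = face * coupon_rate / m = 4.000000
Periods per year m = 2; per-period yield y/m = 0.035000
Number of cashflows N = 10
Cashflows (t years, CF_t, discount factor 1/(1+y/m)^(m*t), PV):
  t = 0.5000: CF_t = 4.000000, DF = 0.966184, PV = 3.864734
  t = 1.0000: CF_t = 4.000000, DF = 0.933511, PV = 3.734043
  t = 1.5000: CF_t = 4.000000, DF = 0.901943, PV = 3.607771
  t = 2.0000: CF_t = 4.000000, DF = 0.871442, PV = 3.485769
  t = 2.5000: CF_t = 4.000000, DF = 0.841973, PV = 3.367893
  t = 3.0000: CF_t = 4.000000, DF = 0.813501, PV = 3.254003
  t = 3.5000: CF_t = 4.000000, DF = 0.785991, PV = 3.143964
  t = 4.0000: CF_t = 4.000000, DF = 0.759412, PV = 3.037646
  t = 4.5000: CF_t = 4.000000, DF = 0.733731, PV = 2.934924
  t = 5.0000: CF_t = 104.000000, DF = 0.708919, PV = 73.727557
Price P = sum_t PV_t = 104.158303
First compute Macaulay numerator sum_t t * PV_t:
  t * PV_t at t = 0.5000: 1.932367
  t * PV_t at t = 1.0000: 3.734043
  t * PV_t at t = 1.5000: 5.411656
  t * PV_t at t = 2.0000: 6.971538
  t * PV_t at t = 2.5000: 8.419732
  t * PV_t at t = 3.0000: 9.762008
  t * PV_t at t = 3.5000: 11.003873
  t * PV_t at t = 4.0000: 12.150585
  t * PV_t at t = 4.5000: 13.207157
  t * PV_t at t = 5.0000: 368.637783
Macaulay duration D = 441.230742 / 104.158303 = 4.236155
Modified duration = D / (1 + y/m) = 4.236155 / (1 + 0.035000) = 4.092904


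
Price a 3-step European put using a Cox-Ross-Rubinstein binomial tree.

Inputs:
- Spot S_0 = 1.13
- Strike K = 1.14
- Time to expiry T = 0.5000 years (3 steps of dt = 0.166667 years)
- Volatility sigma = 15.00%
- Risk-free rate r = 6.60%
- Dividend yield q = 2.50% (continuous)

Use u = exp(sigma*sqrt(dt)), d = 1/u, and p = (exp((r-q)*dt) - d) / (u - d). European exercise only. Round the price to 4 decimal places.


dt = T/N = 0.166667
u = exp(sigma*sqrt(dt)) = 1.063151; d = 1/u = 0.940600
p = (exp((r-q)*dt) - d) / (u - d) = 0.540645
Discount per step: exp(-r*dt) = 0.989060
Stock lattice S(k, i) with i counting down-moves:
  k=0: S(0,0) = 1.1300
  k=1: S(1,0) = 1.2014; S(1,1) = 1.0629
  k=2: S(2,0) = 1.2772; S(2,1) = 1.1300; S(2,2) = 0.9997
  k=3: S(3,0) = 1.3579; S(3,1) = 1.2014; S(3,2) = 1.0629; S(3,3) = 0.9404
Terminal payoffs V(N, i) = max(K - S_T, 0):
  V(3,0) = 0.000000; V(3,1) = 0.000000; V(3,2) = 0.077122; V(3,3) = 0.199642
Backward induction: V(k, i) = exp(-r*dt) * [p * V(k+1, i) + (1-p) * V(k+1, i+1)].
  V(2,0) = exp(-r*dt) * [p*0.000000 + (1-p)*0.000000] = 0.000000
  V(2,1) = exp(-r*dt) * [p*0.000000 + (1-p)*0.077122] = 0.035039
  V(2,2) = exp(-r*dt) * [p*0.077122 + (1-p)*0.199642] = 0.131942
  V(1,0) = exp(-r*dt) * [p*0.000000 + (1-p)*0.035039] = 0.015919
  V(1,1) = exp(-r*dt) * [p*0.035039 + (1-p)*0.131942] = 0.078682
  V(0,0) = exp(-r*dt) * [p*0.015919 + (1-p)*0.078682] = 0.044260

Answer: Price = V(0,0) = 0.0443


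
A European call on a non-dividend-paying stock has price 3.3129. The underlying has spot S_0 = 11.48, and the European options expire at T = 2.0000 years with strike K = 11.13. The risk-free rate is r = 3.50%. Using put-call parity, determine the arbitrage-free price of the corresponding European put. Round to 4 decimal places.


Put-call parity: C - P = S_0 * exp(-qT) - K * exp(-rT).
S_0 * exp(-qT) = 11.4800 * 1.00000000 = 11.48000000
K * exp(-rT) = 11.1300 * 0.93239382 = 10.37754322
P = C - S*exp(-qT) + K*exp(-rT)
P = 3.3129 - 11.48000000 + 10.37754322 = 2.2104

Answer: Put price = 2.2104


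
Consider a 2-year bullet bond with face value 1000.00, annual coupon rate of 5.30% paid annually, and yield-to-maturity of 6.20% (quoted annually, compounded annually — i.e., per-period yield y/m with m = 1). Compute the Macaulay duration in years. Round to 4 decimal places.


Answer: Macaulay duration = 1.9493 years

Derivation:
Coupon per period c = face * coupon_rate / m = 53.000000
Periods per year m = 1; per-period yield y/m = 0.062000
Number of cashflows N = 2
Cashflows (t years, CF_t, discount factor 1/(1+y/m)^(m*t), PV):
  t = 1.0000: CF_t = 53.000000, DF = 0.941620, PV = 49.905838
  t = 2.0000: CF_t = 1053.000000, DF = 0.886647, PV = 933.639759
Price P = sum_t PV_t = 983.545597
Macaulay numerator sum_t t * PV_t:
  t * PV_t at t = 1.0000: 49.905838
  t * PV_t at t = 2.0000: 1867.279517
Macaulay duration D = (sum_t t * PV_t) / P = 1917.185355 / 983.545597 = 1.949259


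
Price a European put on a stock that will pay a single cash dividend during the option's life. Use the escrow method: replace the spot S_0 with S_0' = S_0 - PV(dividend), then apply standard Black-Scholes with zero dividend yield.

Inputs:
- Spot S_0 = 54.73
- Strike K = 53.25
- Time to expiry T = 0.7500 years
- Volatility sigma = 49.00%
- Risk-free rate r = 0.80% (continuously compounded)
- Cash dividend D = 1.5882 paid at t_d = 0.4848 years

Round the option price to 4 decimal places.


Answer: Price = 8.8044

Derivation:
PV(D) = D * exp(-r * t_d) = 1.5882 * 0.99612911 = 1.58205225
S_0' = S_0 - PV(D) = 54.7300 - 1.58205225 = 53.14794775
d1 = (ln(S_0'/K) + (r + sigma^2/2)*T) / (sigma*sqrt(T)) = 0.22179485
d2 = d1 - sigma*sqrt(T) = -0.20255760
exp(-rT) = 0.99401796
N(-d1) = 0.41223679; N(-d2) = 0.58025958
P = K * exp(-rT) * N(-d2) - S_0' * N(-d1) = 53.2500 * 0.99401796 * 0.58025958 - 53.14794775 * 0.41223679 = 8.8044


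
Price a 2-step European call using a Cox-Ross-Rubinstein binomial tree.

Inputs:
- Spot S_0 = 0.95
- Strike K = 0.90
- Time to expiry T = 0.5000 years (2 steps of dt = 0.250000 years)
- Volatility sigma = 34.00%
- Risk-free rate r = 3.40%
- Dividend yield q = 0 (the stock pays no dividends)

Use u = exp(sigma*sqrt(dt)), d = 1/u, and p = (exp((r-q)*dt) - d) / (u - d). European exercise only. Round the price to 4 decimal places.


Answer: Price = V(0,0) = 0.1241

Derivation:
dt = T/N = 0.250000
u = exp(sigma*sqrt(dt)) = 1.185305; d = 1/u = 0.843665
p = (exp((r-q)*dt) - d) / (u - d) = 0.482588
Discount per step: exp(-r*dt) = 0.991536
Stock lattice S(k, i) with i counting down-moves:
  k=0: S(0,0) = 0.9500
  k=1: S(1,0) = 1.1260; S(1,1) = 0.8015
  k=2: S(2,0) = 1.3347; S(2,1) = 0.9500; S(2,2) = 0.6762
Terminal payoffs V(N, i) = max(S_T - K, 0):
  V(2,0) = 0.434700; V(2,1) = 0.050000; V(2,2) = 0.000000
Backward induction: V(k, i) = exp(-r*dt) * [p * V(k+1, i) + (1-p) * V(k+1, i+1)].
  V(1,0) = exp(-r*dt) * [p*0.434700 + (1-p)*0.050000] = 0.233657
  V(1,1) = exp(-r*dt) * [p*0.050000 + (1-p)*0.000000] = 0.023925
  V(0,0) = exp(-r*dt) * [p*0.233657 + (1-p)*0.023925] = 0.124080


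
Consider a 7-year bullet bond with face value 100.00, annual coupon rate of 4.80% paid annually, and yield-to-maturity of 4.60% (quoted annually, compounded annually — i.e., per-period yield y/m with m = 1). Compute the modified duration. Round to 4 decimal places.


Answer: Modified duration = 5.8454

Derivation:
Coupon per period c = face * coupon_rate / m = 4.800000
Periods per year m = 1; per-period yield y/m = 0.046000
Number of cashflows N = 7
Cashflows (t years, CF_t, discount factor 1/(1+y/m)^(m*t), PV):
  t = 1.0000: CF_t = 4.800000, DF = 0.956023, PV = 4.588910
  t = 2.0000: CF_t = 4.800000, DF = 0.913980, PV = 4.387103
  t = 3.0000: CF_t = 4.800000, DF = 0.873786, PV = 4.194171
  t = 4.0000: CF_t = 4.800000, DF = 0.835359, PV = 4.009724
  t = 5.0000: CF_t = 4.800000, DF = 0.798623, PV = 3.833388
  t = 6.0000: CF_t = 4.800000, DF = 0.763501, PV = 3.664807
  t = 7.0000: CF_t = 104.800000, DF = 0.729925, PV = 76.496135
Price P = sum_t PV_t = 101.174239
First compute Macaulay numerator sum_t t * PV_t:
  t * PV_t at t = 1.0000: 4.588910
  t * PV_t at t = 2.0000: 8.774207
  t * PV_t at t = 3.0000: 12.582514
  t * PV_t at t = 4.0000: 16.038897
  t * PV_t at t = 5.0000: 19.166942
  t * PV_t at t = 6.0000: 21.988843
  t * PV_t at t = 7.0000: 535.472943
Macaulay duration D = 618.613255 / 101.174239 = 6.114336
Modified duration = D / (1 + y/m) = 6.114336 / (1 + 0.046000) = 5.845445


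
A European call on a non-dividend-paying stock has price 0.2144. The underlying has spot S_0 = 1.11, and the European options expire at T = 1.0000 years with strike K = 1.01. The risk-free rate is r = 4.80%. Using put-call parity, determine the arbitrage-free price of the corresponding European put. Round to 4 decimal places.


Answer: Put price = 0.0671

Derivation:
Put-call parity: C - P = S_0 * exp(-qT) - K * exp(-rT).
S_0 * exp(-qT) = 1.1100 * 1.00000000 = 1.11000000
K * exp(-rT) = 1.0100 * 0.95313379 = 0.96266512
P = C - S*exp(-qT) + K*exp(-rT)
P = 0.2144 - 1.11000000 + 0.96266512 = 0.0671


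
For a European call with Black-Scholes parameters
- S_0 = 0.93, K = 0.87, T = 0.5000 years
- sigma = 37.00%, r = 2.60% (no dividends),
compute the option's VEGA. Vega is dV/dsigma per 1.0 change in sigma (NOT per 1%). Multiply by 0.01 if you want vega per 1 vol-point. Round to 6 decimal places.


Answer: Vega = 0.238622

Derivation:
d1 = 0.4354110319; d2 = 0.1737815228
phi(d1) = 0.3628630036; exp(-qT) = 1.0000000000; exp(-rT) = 0.9870841350
Vega = S * exp(-qT) * phi(d1) * sqrt(T) = 0.9300 * 1.0000000000 * 0.3628630036 * 0.7071067812 = 0.238622


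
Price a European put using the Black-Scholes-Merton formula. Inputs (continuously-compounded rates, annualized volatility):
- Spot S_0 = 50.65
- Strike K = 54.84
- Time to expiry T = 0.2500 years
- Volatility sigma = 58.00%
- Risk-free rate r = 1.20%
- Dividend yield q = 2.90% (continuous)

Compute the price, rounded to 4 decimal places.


Answer: Price = 8.4947

Derivation:
d1 = (ln(S/K) + (r - q + 0.5*sigma^2) * T) / (sigma * sqrt(T)) = -0.14372629
d2 = d1 - sigma * sqrt(T) = -0.43372629
exp(-rT) = 0.99700450; exp(-qT) = 0.99277622
P = K * exp(-rT) * N(-d2) - S_0 * exp(-qT) * N(-d1)
N(-d1) = 0.55714169; N(-d2) = 0.66775639
P = 54.8400 * 0.99700450 * 0.66775639 - 50.6500 * 0.99277622 * 0.55714169 = 8.4947


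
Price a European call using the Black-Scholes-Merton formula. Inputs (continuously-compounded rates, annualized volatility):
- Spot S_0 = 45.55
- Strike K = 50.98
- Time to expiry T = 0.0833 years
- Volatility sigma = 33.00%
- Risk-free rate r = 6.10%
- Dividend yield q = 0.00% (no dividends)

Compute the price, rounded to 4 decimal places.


d1 = (ln(S/K) + (r - q + 0.5*sigma^2) * T) / (sigma * sqrt(T)) = -1.08149670
d2 = d1 - sigma * sqrt(T) = -1.17674044
exp(-rT) = 0.99493159; exp(-qT) = 1.00000000
C = S_0 * exp(-qT) * N(d1) - K * exp(-rT) * N(d2)
N(d1) = 0.13973811; N(d2) = 0.11964956
C = 45.5500 * 1.00000000 * 0.13973811 - 50.9800 * 0.99493159 * 0.11964956 = 0.2963

Answer: Price = 0.2963


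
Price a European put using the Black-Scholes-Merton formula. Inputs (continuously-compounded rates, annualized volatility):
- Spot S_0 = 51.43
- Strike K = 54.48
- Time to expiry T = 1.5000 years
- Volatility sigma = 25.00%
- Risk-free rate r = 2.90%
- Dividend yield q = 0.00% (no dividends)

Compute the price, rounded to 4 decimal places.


Answer: Price = 6.6743

Derivation:
d1 = (ln(S/K) + (r - q + 0.5*sigma^2) * T) / (sigma * sqrt(T)) = 0.10700350
d2 = d1 - sigma * sqrt(T) = -0.19918271
exp(-rT) = 0.95743255; exp(-qT) = 1.00000000
P = K * exp(-rT) * N(-d2) - S_0 * exp(-qT) * N(-d1)
N(-d1) = 0.45739310; N(-d2) = 0.57894009
P = 54.4800 * 0.95743255 * 0.57894009 - 51.4300 * 1.00000000 * 0.45739310 = 6.6743


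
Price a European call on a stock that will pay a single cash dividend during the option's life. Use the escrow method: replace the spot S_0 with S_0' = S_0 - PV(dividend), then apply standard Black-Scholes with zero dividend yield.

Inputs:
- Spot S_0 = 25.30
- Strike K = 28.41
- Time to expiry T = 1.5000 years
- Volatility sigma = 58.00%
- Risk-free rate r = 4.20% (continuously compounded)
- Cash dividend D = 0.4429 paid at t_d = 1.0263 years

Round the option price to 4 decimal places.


PV(D) = D * exp(-r * t_d) = 0.4429 * 0.95781120 = 0.42421458
S_0' = S_0 - PV(D) = 25.3000 - 0.42421458 = 24.87578542
d1 = (ln(S_0'/K) + (r + sigma^2/2)*T) / (sigma*sqrt(T)) = 0.25684964
d2 = d1 - sigma*sqrt(T) = -0.45350239
exp(-rT) = 0.93894347
N(d1) = 0.60135258; N(d2) = 0.32509351
C = S_0' * N(d1) - K * exp(-rT) * N(d2) = 24.87578542 * 0.60135258 - 28.4100 * 0.93894347 * 0.32509351 = 6.2871

Answer: Price = 6.2871


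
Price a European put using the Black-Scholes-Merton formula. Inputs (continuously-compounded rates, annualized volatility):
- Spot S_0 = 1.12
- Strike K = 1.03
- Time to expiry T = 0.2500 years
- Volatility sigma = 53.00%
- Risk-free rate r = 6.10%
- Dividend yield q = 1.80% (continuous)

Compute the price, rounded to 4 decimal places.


d1 = (ln(S/K) + (r - q + 0.5*sigma^2) * T) / (sigma * sqrt(T)) = 0.48917880
d2 = d1 - sigma * sqrt(T) = 0.22417880
exp(-rT) = 0.98486569; exp(-qT) = 0.99551011
P = K * exp(-rT) * N(-d2) - S_0 * exp(-qT) * N(-d1)
N(-d1) = 0.31235756; N(-d2) = 0.41130909
P = 1.0300 * 0.98486569 * 0.41130909 - 1.1200 * 0.99551011 * 0.31235756 = 0.0690

Answer: Price = 0.0690


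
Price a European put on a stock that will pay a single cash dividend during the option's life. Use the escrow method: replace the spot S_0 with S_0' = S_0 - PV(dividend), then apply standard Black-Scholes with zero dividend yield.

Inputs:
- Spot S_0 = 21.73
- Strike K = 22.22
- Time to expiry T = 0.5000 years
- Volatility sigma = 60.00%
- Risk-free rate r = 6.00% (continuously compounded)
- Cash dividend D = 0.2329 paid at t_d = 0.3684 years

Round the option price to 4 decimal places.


Answer: Price = 3.6480

Derivation:
PV(D) = D * exp(-r * t_d) = 0.2329 * 0.97813850 = 0.22780846
S_0' = S_0 - PV(D) = 21.7300 - 0.22780846 = 21.50219154
d1 = (ln(S_0'/K) + (r + sigma^2/2)*T) / (sigma*sqrt(T)) = 0.20544299
d2 = d1 - sigma*sqrt(T) = -0.21882108
exp(-rT) = 0.97044553
N(-d1) = 0.41861302; N(-d2) = 0.58660529
P = K * exp(-rT) * N(-d2) - S_0' * N(-d1) = 22.2200 * 0.97044553 * 0.58660529 - 21.50219154 * 0.41861302 = 3.6480


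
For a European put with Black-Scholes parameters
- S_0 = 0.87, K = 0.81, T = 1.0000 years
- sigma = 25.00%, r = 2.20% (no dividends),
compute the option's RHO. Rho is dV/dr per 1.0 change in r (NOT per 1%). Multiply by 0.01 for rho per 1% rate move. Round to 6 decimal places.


Answer: Rho = -0.318332

Derivation:
d1 = 0.4988358559; d2 = 0.2488358559
phi(d1) = 0.3522700751; exp(-qT) = 1.0000000000; exp(-rT) = 0.9782402351
N(-d2) = 0.4017438771
Rho = -K*T*exp(-rT)*N(-d2) = -0.8100 * 1.0000 * 0.9782402351 * 0.4017438771 = -0.318332


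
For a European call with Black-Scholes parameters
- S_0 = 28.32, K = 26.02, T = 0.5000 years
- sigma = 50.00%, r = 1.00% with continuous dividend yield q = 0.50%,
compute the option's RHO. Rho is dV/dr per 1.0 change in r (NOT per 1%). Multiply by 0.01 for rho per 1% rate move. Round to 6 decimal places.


Answer: Rho = 6.833096

Derivation:
d1 = 0.4234234481; d2 = 0.0698700575
phi(d1) = 0.3647357204; exp(-qT) = 0.9975031224; exp(-rT) = 0.9950124792
N(d2) = 0.5278514573
Rho = K*T*exp(-rT)*N(d2) = 26.0200 * 0.5000 * 0.9950124792 * 0.5278514573 = 6.833096
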